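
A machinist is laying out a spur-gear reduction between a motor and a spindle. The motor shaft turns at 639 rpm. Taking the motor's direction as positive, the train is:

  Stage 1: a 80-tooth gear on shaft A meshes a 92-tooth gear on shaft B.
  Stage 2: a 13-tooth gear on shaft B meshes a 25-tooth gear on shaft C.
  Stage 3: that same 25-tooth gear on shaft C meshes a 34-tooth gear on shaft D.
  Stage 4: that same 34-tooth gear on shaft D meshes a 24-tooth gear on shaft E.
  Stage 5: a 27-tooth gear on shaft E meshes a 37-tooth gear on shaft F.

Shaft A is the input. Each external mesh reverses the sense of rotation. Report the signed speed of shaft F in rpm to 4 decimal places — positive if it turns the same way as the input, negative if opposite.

-219.6328 rpm (opposite to input, |ω| = 219.6328 rpm)

Stage 1 [80T→92T]: ω = 639.0000×80/92 = 555.6522 rpm, dir flips to −; running = −555.6522
Stage 2 [13T→25T]: ω = 555.6522×13/25 = 288.9391 rpm, dir flips to +; running = +288.9391
Stage 3 [25T→34T]: ω = 288.9391×25/34 = 212.4552 rpm, dir flips to −; running = −212.4552
Stage 4 [34T→24T]: ω = 212.4552×34/24 = 300.9783 rpm, dir flips to +; running = +300.9783
Stage 5 [27T→37T]: ω = 300.9783×27/37 = 219.6328 rpm, dir flips to −; running = −219.6328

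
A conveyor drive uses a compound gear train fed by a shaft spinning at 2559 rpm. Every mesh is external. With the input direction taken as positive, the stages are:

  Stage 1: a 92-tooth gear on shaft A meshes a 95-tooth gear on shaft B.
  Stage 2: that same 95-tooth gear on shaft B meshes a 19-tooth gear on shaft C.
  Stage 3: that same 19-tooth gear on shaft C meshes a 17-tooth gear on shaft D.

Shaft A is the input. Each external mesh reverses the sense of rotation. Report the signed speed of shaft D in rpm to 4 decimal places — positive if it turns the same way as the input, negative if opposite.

Stage 1 [92T→95T]: ω = 2559.0000×92/95 = 2478.1895 rpm, dir flips to −; running = −2478.1895
Stage 2 [95T→19T]: ω = 2478.1895×95/19 = 12390.9474 rpm, dir flips to +; running = +12390.9474
Stage 3 [19T→17T]: ω = 12390.9474×19/17 = 13848.7059 rpm, dir flips to −; running = −13848.7059

-13848.7059 rpm (opposite to input, |ω| = 13848.7059 rpm)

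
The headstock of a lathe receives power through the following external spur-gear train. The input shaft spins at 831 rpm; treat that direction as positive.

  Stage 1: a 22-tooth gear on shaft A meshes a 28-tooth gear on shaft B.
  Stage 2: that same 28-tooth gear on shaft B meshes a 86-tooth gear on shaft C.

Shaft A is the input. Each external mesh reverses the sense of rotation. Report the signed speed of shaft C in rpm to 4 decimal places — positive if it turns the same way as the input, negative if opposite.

+212.5814 rpm (same as input, |ω| = 212.5814 rpm)

Stage 1 [22T→28T]: ω = 831.0000×22/28 = 652.9286 rpm, dir flips to −; running = −652.9286
Stage 2 [28T→86T]: ω = 652.9286×28/86 = 212.5814 rpm, dir flips to +; running = +212.5814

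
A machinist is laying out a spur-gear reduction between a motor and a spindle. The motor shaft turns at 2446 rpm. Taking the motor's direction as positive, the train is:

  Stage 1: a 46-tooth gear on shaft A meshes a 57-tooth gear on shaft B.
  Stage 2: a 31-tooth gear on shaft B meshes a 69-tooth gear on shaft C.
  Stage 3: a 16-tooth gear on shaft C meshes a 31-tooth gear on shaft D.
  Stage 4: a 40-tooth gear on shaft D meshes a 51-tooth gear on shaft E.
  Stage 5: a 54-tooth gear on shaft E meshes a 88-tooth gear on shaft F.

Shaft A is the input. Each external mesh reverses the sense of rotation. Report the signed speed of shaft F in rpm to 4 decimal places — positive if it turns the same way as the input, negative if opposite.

Stage 1 [46T→57T]: ω = 2446.0000×46/57 = 1973.9649 rpm, dir flips to −; running = −1973.9649
Stage 2 [31T→69T]: ω = 1973.9649×31/69 = 886.8538 rpm, dir flips to +; running = +886.8538
Stage 3 [16T→31T]: ω = 886.8538×16/31 = 457.7310 rpm, dir flips to −; running = −457.7310
Stage 4 [40T→51T]: ω = 457.7310×40/51 = 359.0047 rpm, dir flips to +; running = +359.0047
Stage 5 [54T→88T]: ω = 359.0047×54/88 = 220.2983 rpm, dir flips to −; running = −220.2983

-220.2983 rpm (opposite to input, |ω| = 220.2983 rpm)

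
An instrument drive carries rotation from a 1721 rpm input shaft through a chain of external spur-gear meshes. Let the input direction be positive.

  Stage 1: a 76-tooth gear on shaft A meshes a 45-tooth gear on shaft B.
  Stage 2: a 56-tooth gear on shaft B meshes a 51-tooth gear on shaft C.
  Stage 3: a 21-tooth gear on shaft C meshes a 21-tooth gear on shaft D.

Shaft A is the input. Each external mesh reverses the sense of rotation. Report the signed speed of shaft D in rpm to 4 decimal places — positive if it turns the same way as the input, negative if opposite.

-3191.5364 rpm (opposite to input, |ω| = 3191.5364 rpm)

Stage 1 [76T→45T]: ω = 1721.0000×76/45 = 2906.5778 rpm, dir flips to −; running = −2906.5778
Stage 2 [56T→51T]: ω = 2906.5778×56/51 = 3191.5364 rpm, dir flips to +; running = +3191.5364
Stage 3 [21T→21T]: ω = 3191.5364×21/21 = 3191.5364 rpm, dir flips to −; running = −3191.5364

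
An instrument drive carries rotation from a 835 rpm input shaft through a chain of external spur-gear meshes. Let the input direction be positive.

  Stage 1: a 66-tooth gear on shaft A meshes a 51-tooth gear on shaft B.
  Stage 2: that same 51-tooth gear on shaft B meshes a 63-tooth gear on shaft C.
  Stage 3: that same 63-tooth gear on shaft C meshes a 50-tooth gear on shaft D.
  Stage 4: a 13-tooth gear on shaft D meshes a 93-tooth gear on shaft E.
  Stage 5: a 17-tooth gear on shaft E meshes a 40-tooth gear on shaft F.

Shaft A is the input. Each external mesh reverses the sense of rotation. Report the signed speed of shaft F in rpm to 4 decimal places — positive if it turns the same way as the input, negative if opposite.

Stage 1 [66T→51T]: ω = 835.0000×66/51 = 1080.5882 rpm, dir flips to −; running = −1080.5882
Stage 2 [51T→63T]: ω = 1080.5882×51/63 = 874.7619 rpm, dir flips to +; running = +874.7619
Stage 3 [63T→50T]: ω = 874.7619×63/50 = 1102.2000 rpm, dir flips to −; running = −1102.2000
Stage 4 [13T→93T]: ω = 1102.2000×13/93 = 154.0710 rpm, dir flips to +; running = +154.0710
Stage 5 [17T→40T]: ω = 154.0710×17/40 = 65.4802 rpm, dir flips to −; running = −65.4802

-65.4802 rpm (opposite to input, |ω| = 65.4802 rpm)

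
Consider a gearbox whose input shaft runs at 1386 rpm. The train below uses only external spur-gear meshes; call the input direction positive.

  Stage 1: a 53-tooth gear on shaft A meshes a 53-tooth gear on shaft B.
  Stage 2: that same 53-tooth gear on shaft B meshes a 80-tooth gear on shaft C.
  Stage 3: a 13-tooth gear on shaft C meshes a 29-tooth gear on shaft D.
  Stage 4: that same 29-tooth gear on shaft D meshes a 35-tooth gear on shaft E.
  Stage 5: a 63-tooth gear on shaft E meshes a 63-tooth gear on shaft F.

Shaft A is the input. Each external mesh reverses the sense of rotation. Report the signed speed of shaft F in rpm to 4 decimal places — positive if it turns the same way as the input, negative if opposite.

-341.0550 rpm (opposite to input, |ω| = 341.0550 rpm)

Stage 1 [53T→53T]: ω = 1386.0000×53/53 = 1386.0000 rpm, dir flips to −; running = −1386.0000
Stage 2 [53T→80T]: ω = 1386.0000×53/80 = 918.2250 rpm, dir flips to +; running = +918.2250
Stage 3 [13T→29T]: ω = 918.2250×13/29 = 411.6181 rpm, dir flips to −; running = −411.6181
Stage 4 [29T→35T]: ω = 411.6181×29/35 = 341.0550 rpm, dir flips to +; running = +341.0550
Stage 5 [63T→63T]: ω = 341.0550×63/63 = 341.0550 rpm, dir flips to −; running = −341.0550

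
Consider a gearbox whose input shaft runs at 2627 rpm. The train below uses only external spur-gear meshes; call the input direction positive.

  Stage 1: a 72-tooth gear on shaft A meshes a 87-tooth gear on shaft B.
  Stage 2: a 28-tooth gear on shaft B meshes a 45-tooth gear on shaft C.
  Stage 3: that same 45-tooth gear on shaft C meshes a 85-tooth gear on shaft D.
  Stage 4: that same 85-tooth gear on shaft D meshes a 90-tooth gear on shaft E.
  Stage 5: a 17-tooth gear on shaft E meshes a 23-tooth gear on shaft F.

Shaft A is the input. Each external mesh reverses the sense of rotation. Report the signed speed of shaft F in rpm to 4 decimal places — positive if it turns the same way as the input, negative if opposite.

Stage 1 [72T→87T]: ω = 2627.0000×72/87 = 2174.0690 rpm, dir flips to −; running = −2174.0690
Stage 2 [28T→45T]: ω = 2174.0690×28/45 = 1352.7540 rpm, dir flips to +; running = +1352.7540
Stage 3 [45T→85T]: ω = 1352.7540×45/85 = 716.1639 rpm, dir flips to −; running = −716.1639
Stage 4 [85T→90T]: ω = 716.1639×85/90 = 676.3770 rpm, dir flips to +; running = +676.3770
Stage 5 [17T→23T]: ω = 676.3770×17/23 = 499.9308 rpm, dir flips to −; running = −499.9308

-499.9308 rpm (opposite to input, |ω| = 499.9308 rpm)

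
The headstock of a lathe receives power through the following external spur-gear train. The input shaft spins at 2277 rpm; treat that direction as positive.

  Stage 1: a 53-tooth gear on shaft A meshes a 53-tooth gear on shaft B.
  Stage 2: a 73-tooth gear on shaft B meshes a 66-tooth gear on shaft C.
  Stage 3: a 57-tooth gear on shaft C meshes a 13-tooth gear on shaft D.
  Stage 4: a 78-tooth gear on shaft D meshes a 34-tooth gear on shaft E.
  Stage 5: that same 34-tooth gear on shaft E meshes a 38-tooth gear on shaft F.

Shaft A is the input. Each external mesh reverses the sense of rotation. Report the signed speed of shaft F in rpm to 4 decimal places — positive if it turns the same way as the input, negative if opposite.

Stage 1 [53T→53T]: ω = 2277.0000×53/53 = 2277.0000 rpm, dir flips to −; running = −2277.0000
Stage 2 [73T→66T]: ω = 2277.0000×73/66 = 2518.5000 rpm, dir flips to +; running = +2518.5000
Stage 3 [57T→13T]: ω = 2518.5000×57/13 = 11042.6538 rpm, dir flips to −; running = −11042.6538
Stage 4 [78T→34T]: ω = 11042.6538×78/34 = 25333.1471 rpm, dir flips to +; running = +25333.1471
Stage 5 [34T→38T]: ω = 25333.1471×34/38 = 22666.5000 rpm, dir flips to −; running = −22666.5000

-22666.5000 rpm (opposite to input, |ω| = 22666.5000 rpm)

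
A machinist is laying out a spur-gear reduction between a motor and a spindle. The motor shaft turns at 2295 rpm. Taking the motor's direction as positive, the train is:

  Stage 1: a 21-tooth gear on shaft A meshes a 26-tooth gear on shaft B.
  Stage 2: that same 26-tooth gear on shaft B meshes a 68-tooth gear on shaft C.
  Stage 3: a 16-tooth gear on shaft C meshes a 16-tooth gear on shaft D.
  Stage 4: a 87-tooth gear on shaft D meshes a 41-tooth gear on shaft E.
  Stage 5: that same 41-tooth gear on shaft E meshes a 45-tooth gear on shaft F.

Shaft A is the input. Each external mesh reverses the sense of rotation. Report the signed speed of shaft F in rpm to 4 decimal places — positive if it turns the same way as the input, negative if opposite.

-1370.2500 rpm (opposite to input, |ω| = 1370.2500 rpm)

Stage 1 [21T→26T]: ω = 2295.0000×21/26 = 1853.6538 rpm, dir flips to −; running = −1853.6538
Stage 2 [26T→68T]: ω = 1853.6538×26/68 = 708.7500 rpm, dir flips to +; running = +708.7500
Stage 3 [16T→16T]: ω = 708.7500×16/16 = 708.7500 rpm, dir flips to −; running = −708.7500
Stage 4 [87T→41T]: ω = 708.7500×87/41 = 1503.9329 rpm, dir flips to +; running = +1503.9329
Stage 5 [41T→45T]: ω = 1503.9329×41/45 = 1370.2500 rpm, dir flips to −; running = −1370.2500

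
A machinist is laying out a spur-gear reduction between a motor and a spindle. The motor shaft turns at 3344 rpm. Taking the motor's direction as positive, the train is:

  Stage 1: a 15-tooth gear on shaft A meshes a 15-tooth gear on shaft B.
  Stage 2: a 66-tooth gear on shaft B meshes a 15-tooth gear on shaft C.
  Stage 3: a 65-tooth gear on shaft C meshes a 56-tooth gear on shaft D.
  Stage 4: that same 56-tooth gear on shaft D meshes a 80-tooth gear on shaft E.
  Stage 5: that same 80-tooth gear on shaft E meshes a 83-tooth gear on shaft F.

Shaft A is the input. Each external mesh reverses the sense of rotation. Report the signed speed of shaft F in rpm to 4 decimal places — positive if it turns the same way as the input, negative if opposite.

Stage 1 [15T→15T]: ω = 3344.0000×15/15 = 3344.0000 rpm, dir flips to −; running = −3344.0000
Stage 2 [66T→15T]: ω = 3344.0000×66/15 = 14713.6000 rpm, dir flips to +; running = +14713.6000
Stage 3 [65T→56T]: ω = 14713.6000×65/56 = 17078.2857 rpm, dir flips to −; running = −17078.2857
Stage 4 [56T→80T]: ω = 17078.2857×56/80 = 11954.8000 rpm, dir flips to +; running = +11954.8000
Stage 5 [80T→83T]: ω = 11954.8000×80/83 = 11522.6988 rpm, dir flips to −; running = −11522.6988

-11522.6988 rpm (opposite to input, |ω| = 11522.6988 rpm)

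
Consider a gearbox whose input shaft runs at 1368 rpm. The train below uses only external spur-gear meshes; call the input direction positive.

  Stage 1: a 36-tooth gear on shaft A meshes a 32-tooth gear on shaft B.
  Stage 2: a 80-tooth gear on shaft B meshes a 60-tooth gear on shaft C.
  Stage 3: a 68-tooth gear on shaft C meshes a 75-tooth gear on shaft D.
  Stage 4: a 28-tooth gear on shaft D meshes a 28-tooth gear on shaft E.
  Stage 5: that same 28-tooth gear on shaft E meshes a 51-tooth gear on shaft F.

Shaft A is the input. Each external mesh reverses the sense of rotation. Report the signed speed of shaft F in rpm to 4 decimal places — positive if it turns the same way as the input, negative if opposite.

-1021.4400 rpm (opposite to input, |ω| = 1021.4400 rpm)

Stage 1 [36T→32T]: ω = 1368.0000×36/32 = 1539.0000 rpm, dir flips to −; running = −1539.0000
Stage 2 [80T→60T]: ω = 1539.0000×80/60 = 2052.0000 rpm, dir flips to +; running = +2052.0000
Stage 3 [68T→75T]: ω = 2052.0000×68/75 = 1860.4800 rpm, dir flips to −; running = −1860.4800
Stage 4 [28T→28T]: ω = 1860.4800×28/28 = 1860.4800 rpm, dir flips to +; running = +1860.4800
Stage 5 [28T→51T]: ω = 1860.4800×28/51 = 1021.4400 rpm, dir flips to −; running = −1021.4400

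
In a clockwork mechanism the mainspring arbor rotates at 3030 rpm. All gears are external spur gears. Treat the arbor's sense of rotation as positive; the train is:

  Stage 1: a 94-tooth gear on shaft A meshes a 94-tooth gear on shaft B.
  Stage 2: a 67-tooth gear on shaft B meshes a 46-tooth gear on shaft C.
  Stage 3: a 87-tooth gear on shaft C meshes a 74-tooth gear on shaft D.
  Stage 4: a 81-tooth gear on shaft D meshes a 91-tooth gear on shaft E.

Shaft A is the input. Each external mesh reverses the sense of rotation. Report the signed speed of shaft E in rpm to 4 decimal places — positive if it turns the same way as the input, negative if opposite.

Stage 1 [94T→94T]: ω = 3030.0000×94/94 = 3030.0000 rpm, dir flips to −; running = −3030.0000
Stage 2 [67T→46T]: ω = 3030.0000×67/46 = 4413.2609 rpm, dir flips to +; running = +4413.2609
Stage 3 [87T→74T]: ω = 4413.2609×87/74 = 5188.5635 rpm, dir flips to −; running = −5188.5635
Stage 4 [81T→91T]: ω = 5188.5635×81/91 = 4618.3916 rpm, dir flips to +; running = +4618.3916

+4618.3916 rpm (same as input, |ω| = 4618.3916 rpm)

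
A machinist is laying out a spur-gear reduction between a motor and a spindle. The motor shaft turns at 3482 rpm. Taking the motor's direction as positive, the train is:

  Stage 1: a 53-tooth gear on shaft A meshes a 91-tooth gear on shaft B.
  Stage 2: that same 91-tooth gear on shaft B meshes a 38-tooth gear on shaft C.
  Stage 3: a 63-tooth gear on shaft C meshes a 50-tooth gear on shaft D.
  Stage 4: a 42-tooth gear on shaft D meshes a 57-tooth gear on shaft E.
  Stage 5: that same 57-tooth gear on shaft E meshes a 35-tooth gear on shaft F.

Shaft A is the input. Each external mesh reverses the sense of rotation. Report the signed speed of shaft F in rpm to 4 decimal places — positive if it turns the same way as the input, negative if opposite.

Stage 1 [53T→91T]: ω = 3482.0000×53/91 = 2027.9780 rpm, dir flips to −; running = −2027.9780
Stage 2 [91T→38T]: ω = 2027.9780×91/38 = 4856.4737 rpm, dir flips to +; running = +4856.4737
Stage 3 [63T→50T]: ω = 4856.4737×63/50 = 6119.1568 rpm, dir flips to −; running = −6119.1568
Stage 4 [42T→57T]: ω = 6119.1568×42/57 = 4508.8524 rpm, dir flips to +; running = +4508.8524
Stage 5 [57T→35T]: ω = 4508.8524×57/35 = 7342.9882 rpm, dir flips to −; running = −7342.9882

-7342.9882 rpm (opposite to input, |ω| = 7342.9882 rpm)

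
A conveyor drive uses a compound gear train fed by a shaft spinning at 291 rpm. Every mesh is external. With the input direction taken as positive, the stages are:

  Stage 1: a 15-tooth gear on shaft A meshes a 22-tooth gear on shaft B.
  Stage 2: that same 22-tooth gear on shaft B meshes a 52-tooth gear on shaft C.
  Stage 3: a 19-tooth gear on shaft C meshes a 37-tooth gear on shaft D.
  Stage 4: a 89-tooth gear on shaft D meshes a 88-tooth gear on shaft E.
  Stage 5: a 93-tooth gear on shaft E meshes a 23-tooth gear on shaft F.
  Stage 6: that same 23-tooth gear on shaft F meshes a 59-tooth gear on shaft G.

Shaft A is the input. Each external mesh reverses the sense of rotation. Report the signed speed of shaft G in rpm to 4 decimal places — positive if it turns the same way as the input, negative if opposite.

+68.7181 rpm (same as input, |ω| = 68.7181 rpm)

Stage 1 [15T→22T]: ω = 291.0000×15/22 = 198.4091 rpm, dir flips to −; running = −198.4091
Stage 2 [22T→52T]: ω = 198.4091×22/52 = 83.9423 rpm, dir flips to +; running = +83.9423
Stage 3 [19T→37T]: ω = 83.9423×19/37 = 43.1055 rpm, dir flips to −; running = −43.1055
Stage 4 [89T→88T]: ω = 43.1055×89/88 = 43.5953 rpm, dir flips to +; running = +43.5953
Stage 5 [93T→23T]: ω = 43.5953×93/23 = 176.2768 rpm, dir flips to −; running = −176.2768
Stage 6 [23T→59T]: ω = 176.2768×23/59 = 68.7181 rpm, dir flips to +; running = +68.7181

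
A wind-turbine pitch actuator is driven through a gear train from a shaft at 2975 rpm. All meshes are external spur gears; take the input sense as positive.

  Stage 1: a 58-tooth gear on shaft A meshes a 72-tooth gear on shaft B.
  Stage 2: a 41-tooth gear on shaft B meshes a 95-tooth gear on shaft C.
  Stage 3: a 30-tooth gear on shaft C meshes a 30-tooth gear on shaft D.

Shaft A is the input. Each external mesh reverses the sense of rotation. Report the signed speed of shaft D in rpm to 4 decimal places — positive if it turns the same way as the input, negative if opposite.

Stage 1 [58T→72T]: ω = 2975.0000×58/72 = 2396.5278 rpm, dir flips to −; running = −2396.5278
Stage 2 [41T→95T]: ω = 2396.5278×41/95 = 1034.2909 rpm, dir flips to +; running = +1034.2909
Stage 3 [30T→30T]: ω = 1034.2909×30/30 = 1034.2909 rpm, dir flips to −; running = −1034.2909

-1034.2909 rpm (opposite to input, |ω| = 1034.2909 rpm)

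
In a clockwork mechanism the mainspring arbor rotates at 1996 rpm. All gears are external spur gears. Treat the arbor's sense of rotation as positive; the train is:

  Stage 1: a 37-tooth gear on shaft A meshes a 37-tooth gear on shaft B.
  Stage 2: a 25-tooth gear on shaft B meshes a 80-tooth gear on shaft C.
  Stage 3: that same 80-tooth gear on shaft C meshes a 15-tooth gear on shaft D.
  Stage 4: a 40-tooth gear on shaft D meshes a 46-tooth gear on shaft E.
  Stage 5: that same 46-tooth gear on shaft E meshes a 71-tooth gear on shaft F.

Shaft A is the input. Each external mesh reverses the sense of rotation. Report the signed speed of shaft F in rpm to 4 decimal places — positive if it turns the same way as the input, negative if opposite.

Stage 1 [37T→37T]: ω = 1996.0000×37/37 = 1996.0000 rpm, dir flips to −; running = −1996.0000
Stage 2 [25T→80T]: ω = 1996.0000×25/80 = 623.7500 rpm, dir flips to +; running = +623.7500
Stage 3 [80T→15T]: ω = 623.7500×80/15 = 3326.6667 rpm, dir flips to −; running = −3326.6667
Stage 4 [40T→46T]: ω = 3326.6667×40/46 = 2892.7536 rpm, dir flips to +; running = +2892.7536
Stage 5 [46T→71T]: ω = 2892.7536×46/71 = 1874.1784 rpm, dir flips to −; running = −1874.1784

-1874.1784 rpm (opposite to input, |ω| = 1874.1784 rpm)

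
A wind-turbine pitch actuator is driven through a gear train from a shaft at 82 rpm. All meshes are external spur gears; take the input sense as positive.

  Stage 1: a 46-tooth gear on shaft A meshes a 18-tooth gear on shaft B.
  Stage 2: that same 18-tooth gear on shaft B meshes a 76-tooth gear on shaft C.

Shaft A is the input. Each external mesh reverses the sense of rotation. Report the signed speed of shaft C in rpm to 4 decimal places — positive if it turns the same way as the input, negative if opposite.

Stage 1 [46T→18T]: ω = 82.0000×46/18 = 209.5556 rpm, dir flips to −; running = −209.5556
Stage 2 [18T→76T]: ω = 209.5556×18/76 = 49.6316 rpm, dir flips to +; running = +49.6316

+49.6316 rpm (same as input, |ω| = 49.6316 rpm)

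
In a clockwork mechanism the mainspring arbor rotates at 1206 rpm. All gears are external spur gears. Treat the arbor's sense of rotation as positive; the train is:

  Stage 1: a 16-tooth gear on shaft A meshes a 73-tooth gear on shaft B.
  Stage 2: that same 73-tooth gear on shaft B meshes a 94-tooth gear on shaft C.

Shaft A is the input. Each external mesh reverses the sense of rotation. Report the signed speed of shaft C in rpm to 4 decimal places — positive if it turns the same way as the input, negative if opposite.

Stage 1 [16T→73T]: ω = 1206.0000×16/73 = 264.3288 rpm, dir flips to −; running = −264.3288
Stage 2 [73T→94T]: ω = 264.3288×73/94 = 205.2766 rpm, dir flips to +; running = +205.2766

+205.2766 rpm (same as input, |ω| = 205.2766 rpm)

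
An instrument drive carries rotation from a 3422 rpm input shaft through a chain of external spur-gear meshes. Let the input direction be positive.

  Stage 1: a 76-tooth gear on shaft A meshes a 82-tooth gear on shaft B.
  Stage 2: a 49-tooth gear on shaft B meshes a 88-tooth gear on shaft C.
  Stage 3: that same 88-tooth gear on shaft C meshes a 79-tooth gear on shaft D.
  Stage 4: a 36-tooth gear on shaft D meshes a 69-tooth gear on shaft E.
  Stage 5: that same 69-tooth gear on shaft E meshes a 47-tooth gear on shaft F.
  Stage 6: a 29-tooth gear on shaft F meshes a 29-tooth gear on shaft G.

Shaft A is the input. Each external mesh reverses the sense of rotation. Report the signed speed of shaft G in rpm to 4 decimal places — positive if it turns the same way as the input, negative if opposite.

Stage 1 [76T→82T]: ω = 3422.0000×76/82 = 3171.6098 rpm, dir flips to −; running = −3171.6098
Stage 2 [49T→88T]: ω = 3171.6098×49/88 = 1766.0100 rpm, dir flips to +; running = +1766.0100
Stage 3 [88T→79T]: ω = 1766.0100×88/79 = 1967.2010 rpm, dir flips to −; running = −1967.2010
Stage 4 [36T→69T]: ω = 1967.2010×36/69 = 1026.3657 rpm, dir flips to +; running = +1026.3657
Stage 5 [69T→47T]: ω = 1026.3657×69/47 = 1506.7922 rpm, dir flips to −; running = −1506.7922
Stage 6 [29T→29T]: ω = 1506.7922×29/29 = 1506.7922 rpm, dir flips to +; running = +1506.7922

+1506.7922 rpm (same as input, |ω| = 1506.7922 rpm)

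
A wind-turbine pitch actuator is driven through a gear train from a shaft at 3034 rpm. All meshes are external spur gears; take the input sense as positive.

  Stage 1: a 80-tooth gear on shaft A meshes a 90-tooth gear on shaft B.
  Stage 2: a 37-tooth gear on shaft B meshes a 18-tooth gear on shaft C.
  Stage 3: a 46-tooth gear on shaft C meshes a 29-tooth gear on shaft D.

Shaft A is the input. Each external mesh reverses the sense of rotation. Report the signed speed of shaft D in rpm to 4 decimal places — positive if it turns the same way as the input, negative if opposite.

-8793.3044 rpm (opposite to input, |ω| = 8793.3044 rpm)

Stage 1 [80T→90T]: ω = 3034.0000×80/90 = 2696.8889 rpm, dir flips to −; running = −2696.8889
Stage 2 [37T→18T]: ω = 2696.8889×37/18 = 5543.6049 rpm, dir flips to +; running = +5543.6049
Stage 3 [46T→29T]: ω = 5543.6049×46/29 = 8793.3044 rpm, dir flips to −; running = −8793.3044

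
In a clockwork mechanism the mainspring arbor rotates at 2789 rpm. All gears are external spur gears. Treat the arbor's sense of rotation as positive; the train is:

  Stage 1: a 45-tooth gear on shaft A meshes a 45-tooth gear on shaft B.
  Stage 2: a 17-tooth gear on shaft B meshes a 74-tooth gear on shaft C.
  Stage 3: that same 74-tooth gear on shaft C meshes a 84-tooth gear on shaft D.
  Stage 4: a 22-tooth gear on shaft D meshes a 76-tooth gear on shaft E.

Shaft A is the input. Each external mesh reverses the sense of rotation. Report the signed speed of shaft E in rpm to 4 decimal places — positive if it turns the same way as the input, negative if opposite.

Stage 1 [45T→45T]: ω = 2789.0000×45/45 = 2789.0000 rpm, dir flips to −; running = −2789.0000
Stage 2 [17T→74T]: ω = 2789.0000×17/74 = 640.7162 rpm, dir flips to +; running = +640.7162
Stage 3 [74T→84T]: ω = 640.7162×74/84 = 564.4405 rpm, dir flips to −; running = −564.4405
Stage 4 [22T→76T]: ω = 564.4405×22/76 = 163.3907 rpm, dir flips to +; running = +163.3907

+163.3907 rpm (same as input, |ω| = 163.3907 rpm)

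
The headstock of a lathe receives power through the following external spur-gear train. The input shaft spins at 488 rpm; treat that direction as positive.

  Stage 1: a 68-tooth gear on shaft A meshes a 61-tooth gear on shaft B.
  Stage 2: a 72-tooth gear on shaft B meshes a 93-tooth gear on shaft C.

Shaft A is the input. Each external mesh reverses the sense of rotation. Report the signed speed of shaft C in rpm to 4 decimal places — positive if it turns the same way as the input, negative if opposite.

Stage 1 [68T→61T]: ω = 488.0000×68/61 = 544.0000 rpm, dir flips to −; running = −544.0000
Stage 2 [72T→93T]: ω = 544.0000×72/93 = 421.1613 rpm, dir flips to +; running = +421.1613

+421.1613 rpm (same as input, |ω| = 421.1613 rpm)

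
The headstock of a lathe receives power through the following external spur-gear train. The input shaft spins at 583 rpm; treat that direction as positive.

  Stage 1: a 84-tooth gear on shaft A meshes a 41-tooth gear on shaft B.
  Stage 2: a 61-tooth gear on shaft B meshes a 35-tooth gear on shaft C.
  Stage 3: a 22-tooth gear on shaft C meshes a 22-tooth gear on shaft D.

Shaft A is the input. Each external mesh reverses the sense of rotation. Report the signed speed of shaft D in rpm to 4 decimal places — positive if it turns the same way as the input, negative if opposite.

-2081.7366 rpm (opposite to input, |ω| = 2081.7366 rpm)

Stage 1 [84T→41T]: ω = 583.0000×84/41 = 1194.4390 rpm, dir flips to −; running = −1194.4390
Stage 2 [61T→35T]: ω = 1194.4390×61/35 = 2081.7366 rpm, dir flips to +; running = +2081.7366
Stage 3 [22T→22T]: ω = 2081.7366×22/22 = 2081.7366 rpm, dir flips to −; running = −2081.7366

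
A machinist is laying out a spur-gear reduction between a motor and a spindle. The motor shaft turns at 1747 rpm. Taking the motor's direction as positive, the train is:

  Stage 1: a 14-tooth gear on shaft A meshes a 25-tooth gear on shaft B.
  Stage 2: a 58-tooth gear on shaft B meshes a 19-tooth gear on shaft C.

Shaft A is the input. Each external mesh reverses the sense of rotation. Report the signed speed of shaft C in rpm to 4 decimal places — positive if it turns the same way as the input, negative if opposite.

Stage 1 [14T→25T]: ω = 1747.0000×14/25 = 978.3200 rpm, dir flips to −; running = −978.3200
Stage 2 [58T→19T]: ω = 978.3200×58/19 = 2986.4505 rpm, dir flips to +; running = +2986.4505

+2986.4505 rpm (same as input, |ω| = 2986.4505 rpm)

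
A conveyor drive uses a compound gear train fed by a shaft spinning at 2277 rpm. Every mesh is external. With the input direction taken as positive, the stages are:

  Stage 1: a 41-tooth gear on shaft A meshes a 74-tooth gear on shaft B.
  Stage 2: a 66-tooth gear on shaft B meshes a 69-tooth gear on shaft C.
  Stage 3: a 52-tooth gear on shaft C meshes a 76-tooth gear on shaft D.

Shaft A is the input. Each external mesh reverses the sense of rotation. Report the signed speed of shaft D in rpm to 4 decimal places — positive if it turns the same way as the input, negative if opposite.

-825.6572 rpm (opposite to input, |ω| = 825.6572 rpm)

Stage 1 [41T→74T]: ω = 2277.0000×41/74 = 1261.5811 rpm, dir flips to −; running = −1261.5811
Stage 2 [66T→69T]: ω = 1261.5811×66/69 = 1206.7297 rpm, dir flips to +; running = +1206.7297
Stage 3 [52T→76T]: ω = 1206.7297×52/76 = 825.6572 rpm, dir flips to −; running = −825.6572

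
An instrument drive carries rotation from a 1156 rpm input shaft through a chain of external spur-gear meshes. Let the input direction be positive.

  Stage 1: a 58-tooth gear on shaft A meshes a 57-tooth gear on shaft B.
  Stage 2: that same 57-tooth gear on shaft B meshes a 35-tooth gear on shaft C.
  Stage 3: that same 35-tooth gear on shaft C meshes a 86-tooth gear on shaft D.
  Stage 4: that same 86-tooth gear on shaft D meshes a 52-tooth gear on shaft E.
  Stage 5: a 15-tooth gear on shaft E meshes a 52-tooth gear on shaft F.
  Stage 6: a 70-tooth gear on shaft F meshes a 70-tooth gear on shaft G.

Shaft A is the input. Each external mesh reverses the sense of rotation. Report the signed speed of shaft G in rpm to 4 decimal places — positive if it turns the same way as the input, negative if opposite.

Stage 1 [58T→57T]: ω = 1156.0000×58/57 = 1176.2807 rpm, dir flips to −; running = −1176.2807
Stage 2 [57T→35T]: ω = 1176.2807×57/35 = 1915.6571 rpm, dir flips to +; running = +1915.6571
Stage 3 [35T→86T]: ω = 1915.6571×35/86 = 779.6279 rpm, dir flips to −; running = −779.6279
Stage 4 [86T→52T]: ω = 779.6279×86/52 = 1289.3846 rpm, dir flips to +; running = +1289.3846
Stage 5 [15T→52T]: ω = 1289.3846×15/52 = 371.9379 rpm, dir flips to −; running = −371.9379
Stage 6 [70T→70T]: ω = 371.9379×70/70 = 371.9379 rpm, dir flips to +; running = +371.9379

+371.9379 rpm (same as input, |ω| = 371.9379 rpm)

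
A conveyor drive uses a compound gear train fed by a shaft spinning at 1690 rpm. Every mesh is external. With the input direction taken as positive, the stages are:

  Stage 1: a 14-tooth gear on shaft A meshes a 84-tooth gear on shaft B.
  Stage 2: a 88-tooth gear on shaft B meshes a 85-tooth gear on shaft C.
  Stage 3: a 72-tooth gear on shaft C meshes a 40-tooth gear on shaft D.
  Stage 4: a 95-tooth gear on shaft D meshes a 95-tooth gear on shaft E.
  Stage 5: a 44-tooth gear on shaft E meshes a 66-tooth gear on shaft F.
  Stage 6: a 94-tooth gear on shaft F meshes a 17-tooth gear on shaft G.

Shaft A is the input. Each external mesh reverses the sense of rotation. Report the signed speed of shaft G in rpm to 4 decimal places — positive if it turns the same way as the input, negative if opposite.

Stage 1 [14T→84T]: ω = 1690.0000×14/84 = 281.6667 rpm, dir flips to −; running = −281.6667
Stage 2 [88T→85T]: ω = 281.6667×88/85 = 291.6078 rpm, dir flips to +; running = +291.6078
Stage 3 [72T→40T]: ω = 291.6078×72/40 = 524.8941 rpm, dir flips to −; running = −524.8941
Stage 4 [95T→95T]: ω = 524.8941×95/95 = 524.8941 rpm, dir flips to +; running = +524.8941
Stage 5 [44T→66T]: ω = 524.8941×44/66 = 349.9294 rpm, dir flips to −; running = −349.9294
Stage 6 [94T→17T]: ω = 349.9294×94/17 = 1934.9038 rpm, dir flips to +; running = +1934.9038

+1934.9038 rpm (same as input, |ω| = 1934.9038 rpm)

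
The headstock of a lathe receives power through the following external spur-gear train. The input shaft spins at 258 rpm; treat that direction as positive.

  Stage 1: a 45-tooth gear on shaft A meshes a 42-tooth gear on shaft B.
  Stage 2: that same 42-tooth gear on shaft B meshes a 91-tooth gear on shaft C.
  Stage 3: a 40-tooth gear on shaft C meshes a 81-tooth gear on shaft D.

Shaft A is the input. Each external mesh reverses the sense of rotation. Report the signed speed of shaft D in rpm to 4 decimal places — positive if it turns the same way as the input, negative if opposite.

Stage 1 [45T→42T]: ω = 258.0000×45/42 = 276.4286 rpm, dir flips to −; running = −276.4286
Stage 2 [42T→91T]: ω = 276.4286×42/91 = 127.5824 rpm, dir flips to +; running = +127.5824
Stage 3 [40T→81T]: ω = 127.5824×40/81 = 63.0037 rpm, dir flips to −; running = −63.0037

-63.0037 rpm (opposite to input, |ω| = 63.0037 rpm)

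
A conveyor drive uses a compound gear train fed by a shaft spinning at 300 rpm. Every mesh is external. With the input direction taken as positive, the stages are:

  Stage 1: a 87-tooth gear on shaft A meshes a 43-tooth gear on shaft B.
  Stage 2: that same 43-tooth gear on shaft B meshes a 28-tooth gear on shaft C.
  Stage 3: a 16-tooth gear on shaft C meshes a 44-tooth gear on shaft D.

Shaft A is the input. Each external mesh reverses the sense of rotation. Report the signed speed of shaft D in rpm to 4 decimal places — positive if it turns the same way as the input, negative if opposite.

-338.9610 rpm (opposite to input, |ω| = 338.9610 rpm)

Stage 1 [87T→43T]: ω = 300.0000×87/43 = 606.9767 rpm, dir flips to −; running = −606.9767
Stage 2 [43T→28T]: ω = 606.9767×43/28 = 932.1429 rpm, dir flips to +; running = +932.1429
Stage 3 [16T→44T]: ω = 932.1429×16/44 = 338.9610 rpm, dir flips to −; running = −338.9610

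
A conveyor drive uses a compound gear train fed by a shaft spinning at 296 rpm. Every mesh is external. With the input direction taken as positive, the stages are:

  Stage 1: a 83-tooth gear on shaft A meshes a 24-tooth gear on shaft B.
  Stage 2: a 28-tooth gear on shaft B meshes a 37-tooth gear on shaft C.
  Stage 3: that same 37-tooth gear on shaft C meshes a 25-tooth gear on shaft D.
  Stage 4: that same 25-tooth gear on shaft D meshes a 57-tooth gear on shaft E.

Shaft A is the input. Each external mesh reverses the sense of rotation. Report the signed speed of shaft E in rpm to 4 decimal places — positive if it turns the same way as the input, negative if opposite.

+502.8538 rpm (same as input, |ω| = 502.8538 rpm)

Stage 1 [83T→24T]: ω = 296.0000×83/24 = 1023.6667 rpm, dir flips to −; running = −1023.6667
Stage 2 [28T→37T]: ω = 1023.6667×28/37 = 774.6667 rpm, dir flips to +; running = +774.6667
Stage 3 [37T→25T]: ω = 774.6667×37/25 = 1146.5067 rpm, dir flips to −; running = −1146.5067
Stage 4 [25T→57T]: ω = 1146.5067×25/57 = 502.8538 rpm, dir flips to +; running = +502.8538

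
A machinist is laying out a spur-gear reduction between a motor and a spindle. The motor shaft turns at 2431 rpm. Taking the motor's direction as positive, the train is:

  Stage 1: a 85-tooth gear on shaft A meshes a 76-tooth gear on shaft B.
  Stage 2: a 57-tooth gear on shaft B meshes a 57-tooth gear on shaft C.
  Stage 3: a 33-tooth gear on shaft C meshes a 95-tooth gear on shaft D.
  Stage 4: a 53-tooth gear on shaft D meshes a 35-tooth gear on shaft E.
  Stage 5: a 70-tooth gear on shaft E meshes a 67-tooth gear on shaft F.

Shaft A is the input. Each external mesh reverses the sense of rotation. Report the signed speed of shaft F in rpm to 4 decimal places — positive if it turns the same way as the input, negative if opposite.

-1494.2102 rpm (opposite to input, |ω| = 1494.2102 rpm)

Stage 1 [85T→76T]: ω = 2431.0000×85/76 = 2718.8816 rpm, dir flips to −; running = −2718.8816
Stage 2 [57T→57T]: ω = 2718.8816×57/57 = 2718.8816 rpm, dir flips to +; running = +2718.8816
Stage 3 [33T→95T]: ω = 2718.8816×33/95 = 944.4536 rpm, dir flips to −; running = −944.4536
Stage 4 [53T→35T]: ω = 944.4536×53/35 = 1430.1726 rpm, dir flips to +; running = +1430.1726
Stage 5 [70T→67T]: ω = 1430.1726×70/67 = 1494.2102 rpm, dir flips to −; running = −1494.2102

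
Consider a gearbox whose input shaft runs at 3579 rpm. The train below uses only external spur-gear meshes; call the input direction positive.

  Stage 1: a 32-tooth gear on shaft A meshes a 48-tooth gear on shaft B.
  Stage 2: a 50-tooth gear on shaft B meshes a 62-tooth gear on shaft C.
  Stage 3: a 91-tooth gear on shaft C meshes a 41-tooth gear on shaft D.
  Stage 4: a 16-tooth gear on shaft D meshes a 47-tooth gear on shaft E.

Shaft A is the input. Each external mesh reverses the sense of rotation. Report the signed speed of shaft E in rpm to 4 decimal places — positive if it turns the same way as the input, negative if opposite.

Stage 1 [32T→48T]: ω = 3579.0000×32/48 = 2386.0000 rpm, dir flips to −; running = −2386.0000
Stage 2 [50T→62T]: ω = 2386.0000×50/62 = 1924.1935 rpm, dir flips to +; running = +1924.1935
Stage 3 [91T→41T]: ω = 1924.1935×91/41 = 4270.7710 rpm, dir flips to −; running = −4270.7710
Stage 4 [16T→47T]: ω = 4270.7710×16/47 = 1453.8795 rpm, dir flips to +; running = +1453.8795

+1453.8795 rpm (same as input, |ω| = 1453.8795 rpm)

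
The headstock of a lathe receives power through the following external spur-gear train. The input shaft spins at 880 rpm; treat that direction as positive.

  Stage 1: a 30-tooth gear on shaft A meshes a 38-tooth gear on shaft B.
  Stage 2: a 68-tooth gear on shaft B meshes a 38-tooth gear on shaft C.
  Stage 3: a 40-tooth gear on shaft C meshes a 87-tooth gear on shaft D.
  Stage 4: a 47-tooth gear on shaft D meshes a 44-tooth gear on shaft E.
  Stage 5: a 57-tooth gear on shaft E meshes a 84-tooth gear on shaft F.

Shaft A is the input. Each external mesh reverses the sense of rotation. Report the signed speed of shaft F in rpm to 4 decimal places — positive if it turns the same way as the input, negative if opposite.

Stage 1 [30T→38T]: ω = 880.0000×30/38 = 694.7368 rpm, dir flips to −; running = −694.7368
Stage 2 [68T→38T]: ω = 694.7368×68/38 = 1243.2133 rpm, dir flips to +; running = +1243.2133
Stage 3 [40T→87T]: ω = 1243.2133×40/87 = 571.5923 rpm, dir flips to −; running = −571.5923
Stage 4 [47T→44T]: ω = 571.5923×47/44 = 610.5645 rpm, dir flips to +; running = +610.5645
Stage 5 [57T→84T]: ω = 610.5645×57/84 = 414.3116 rpm, dir flips to −; running = −414.3116

-414.3116 rpm (opposite to input, |ω| = 414.3116 rpm)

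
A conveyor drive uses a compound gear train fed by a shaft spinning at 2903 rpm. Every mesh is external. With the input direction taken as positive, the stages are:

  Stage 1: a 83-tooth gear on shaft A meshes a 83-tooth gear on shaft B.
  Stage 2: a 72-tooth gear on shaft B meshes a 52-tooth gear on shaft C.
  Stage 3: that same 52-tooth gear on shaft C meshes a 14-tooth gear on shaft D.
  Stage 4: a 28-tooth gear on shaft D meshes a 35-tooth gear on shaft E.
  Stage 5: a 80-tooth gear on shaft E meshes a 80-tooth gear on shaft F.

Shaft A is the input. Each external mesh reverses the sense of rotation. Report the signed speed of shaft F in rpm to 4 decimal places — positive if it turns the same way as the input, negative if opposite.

Stage 1 [83T→83T]: ω = 2903.0000×83/83 = 2903.0000 rpm, dir flips to −; running = −2903.0000
Stage 2 [72T→52T]: ω = 2903.0000×72/52 = 4019.5385 rpm, dir flips to +; running = +4019.5385
Stage 3 [52T→14T]: ω = 4019.5385×52/14 = 14929.7143 rpm, dir flips to −; running = −14929.7143
Stage 4 [28T→35T]: ω = 14929.7143×28/35 = 11943.7714 rpm, dir flips to +; running = +11943.7714
Stage 5 [80T→80T]: ω = 11943.7714×80/80 = 11943.7714 rpm, dir flips to −; running = −11943.7714

-11943.7714 rpm (opposite to input, |ω| = 11943.7714 rpm)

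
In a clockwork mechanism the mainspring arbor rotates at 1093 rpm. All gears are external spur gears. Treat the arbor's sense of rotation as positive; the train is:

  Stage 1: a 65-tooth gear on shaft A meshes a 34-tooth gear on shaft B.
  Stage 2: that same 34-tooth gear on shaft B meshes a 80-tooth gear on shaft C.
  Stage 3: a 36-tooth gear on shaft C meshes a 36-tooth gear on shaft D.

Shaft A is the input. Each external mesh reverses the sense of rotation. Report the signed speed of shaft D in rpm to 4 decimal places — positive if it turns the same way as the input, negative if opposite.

Stage 1 [65T→34T]: ω = 1093.0000×65/34 = 2089.5588 rpm, dir flips to −; running = −2089.5588
Stage 2 [34T→80T]: ω = 2089.5588×34/80 = 888.0625 rpm, dir flips to +; running = +888.0625
Stage 3 [36T→36T]: ω = 888.0625×36/36 = 888.0625 rpm, dir flips to −; running = −888.0625

-888.0625 rpm (opposite to input, |ω| = 888.0625 rpm)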